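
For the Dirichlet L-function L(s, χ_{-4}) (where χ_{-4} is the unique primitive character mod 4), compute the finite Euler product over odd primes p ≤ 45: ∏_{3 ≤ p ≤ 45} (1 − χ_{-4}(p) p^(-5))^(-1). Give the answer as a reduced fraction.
∏ = 32740559305695385712389870979185370874149053476477367448414215/32866839245274949258617282425703153368289421339680491851218944

The odd primes p ≤ 45 are [3, 5, 7, 11, 13, 17, 19, 23, 29, 31, 37, 41, 43]. For each, χ(p) = 1 if p ≡ 1 mod 4, χ(p) = −1 if p ≡ 3 mod 4. Taking (1 − χ(p)/p^5)^(-1) = p^5/(p^5 − χ(p)): (1 − (-1)/3^5)^(-1) · (1 − (1)/5^5)^(-1) · (1 − (-1)/7^5)^(-1) · (1 − (-1)/11^5)^(-1) · (1 − (1)/13^5)^(-1) · (1 − (1)/17^5)^(-1) · (1 − (-1)/19^5)^(-1) · (1 − (-1)/23^5)^(-1) · (1 − (1)/29^5)^(-1) · (1 − (-1)/31^5)^(-1) · (1 − (1)/37^5)^(-1) · (1 − (1)/41^5)^(-1) · (1 − (-1)/43^5)^(-1) = 32740559305695385712389870979185370874149053476477367448414215/32866839245274949258617282425703153368289421339680491851218944.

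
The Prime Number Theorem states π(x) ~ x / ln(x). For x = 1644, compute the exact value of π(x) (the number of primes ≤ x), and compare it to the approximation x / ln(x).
π(1644) = 259;  x/ln(x) ≈ 222.02;  relative error ≈ 14.28%.

Directly count primes up to 1644: π(1644) = 259. The PNT approximation gives 1644/ln(1644) ≈ 1644/7.40489 ≈ 222.02. Relative error (π(x) − x/ln(x)) / π(x) ≈ 14.28%; the approximation is known to undercount slightly (Li(x) is a better estimate).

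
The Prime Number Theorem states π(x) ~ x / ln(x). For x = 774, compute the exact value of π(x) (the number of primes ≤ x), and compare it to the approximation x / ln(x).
π(774) = 137;  x/ln(x) ≈ 116.36;  relative error ≈ 15.06%.

Directly count primes up to 774: π(774) = 137. The PNT approximation gives 774/ln(774) ≈ 774/6.65157 ≈ 116.36. Relative error (π(x) − x/ln(x)) / π(x) ≈ 15.06%; the approximation is known to undercount slightly (Li(x) is a better estimate).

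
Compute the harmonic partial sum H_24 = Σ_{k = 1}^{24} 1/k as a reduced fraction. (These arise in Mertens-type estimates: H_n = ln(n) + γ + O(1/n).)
H_24 = 1347822955/356948592

Direct summation: H_24 = 1 + 1/2 + ... + 1/24. The least common denominator is lcm(1, ..., 24) = 5354228880; over this denominator the numerator is 5354228880 + 2677114440 + 1784742960 + 1338557220 + 1070845776 + 892371480 + 764889840 + 669278610 + 594914320 + 535422888 + 486748080 + 446185740 + 411863760 + 382444920 + 356948592 + 334639305 + 314954640 + 297457160 + 281801520 + 267711444 + 254963280 + 243374040 + 232792560 + 223092870 = 20217344325, so H_24 = 20217344325/5354228880; reducing by gcd(20217344325, 5354228880) = 15 gives 1347822955/356948592 ≈ 3.77596. (The PNT-adjacent estimate ln(24) + γ ≈ 3.75527 matches within O(1/n).)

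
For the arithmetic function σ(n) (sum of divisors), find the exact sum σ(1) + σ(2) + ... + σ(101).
Σ_{n ≤ 101} σ(n) = 8401

Compute σ(n) for each 1 ≤ n ≤ 101: σ(1) = 1, σ(2) = 3, σ(3) = 4, σ(4) = 7, σ(5) = 6, σ(6) = 12, σ(7) = 8, σ(8) = 15, σ(9) = 13, σ(10) = 18, σ(11) = 12, σ(12) = 28, σ(13) = 14, σ(14) = 24, σ(15) = 24, σ(16) = 31, σ(17) = 18, σ(18) = 39, σ(19) = 20, σ(20) = 42, σ(21) = 32, σ(22) = 36, σ(23) = 24, σ(24) = 60, σ(25) = 31, σ(26) = 42, σ(27) = 40, σ(28) = 56, σ(29) = 30, σ(30) = 72, σ(31) = 32, σ(32) = 63, σ(33) = 48, σ(34) = 54, σ(35) = 48, σ(36) = 91, σ(37) = 38, σ(38) = 60, σ(39) = 56, σ(40) = 90, σ(41) = 42, σ(42) = 96, σ(43) = 44, σ(44) = 84, σ(45) = 78, σ(46) = 72, σ(47) = 48, σ(48) = 124, σ(49) = 57, σ(50) = 93, σ(51) = 72, σ(52) = 98, σ(53) = 54, σ(54) = 120, σ(55) = 72, σ(56) = 120, σ(57) = 80, σ(58) = 90, σ(59) = 60, σ(60) = 168, σ(61) = 62, σ(62) = 96, σ(63) = 104, σ(64) = 127, σ(65) = 84, σ(66) = 144, σ(67) = 68, σ(68) = 126, σ(69) = 96, σ(70) = 144, σ(71) = 72, σ(72) = 195, σ(73) = 74, σ(74) = 114, σ(75) = 124, σ(76) = 140, σ(77) = 96, σ(78) = 168, σ(79) = 80, σ(80) = 186, σ(81) = 121, σ(82) = 126, σ(83) = 84, σ(84) = 224, σ(85) = 108, σ(86) = 132, σ(87) = 120, σ(88) = 180, σ(89) = 90, σ(90) = 234, σ(91) = 112, σ(92) = 168, σ(93) = 128, σ(94) = 144, σ(95) = 120, σ(96) = 252, σ(97) = 98, σ(98) = 171, σ(99) = 156, σ(100) = 217, σ(101) = 102. Summing all 101 values: 8401. (Average order: Σ_{n ≤ x} σ(n) ~ (π²/12) x². For x = 101, (π²/12)·101² ≈ 8389.99.)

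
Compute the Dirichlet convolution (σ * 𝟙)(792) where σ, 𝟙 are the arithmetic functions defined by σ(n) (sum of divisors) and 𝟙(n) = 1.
(σ * 𝟙)(792) = 6084

Divisors of 792: [1, 2, 3, 4, 6, 8, 9, 11, 12, 18, 22, 24, 33, 36, 44, 66, 72, 88, 99, 132, 198, 264, 396, 792]. For each d | 792:
  d = 1: σ(1) · 𝟙(792/1) = 1 · 1 = 1
  d = 2: σ(2) · 𝟙(792/2) = 3 · 1 = 3
  d = 3: σ(3) · 𝟙(792/3) = 4 · 1 = 4
  d = 4: σ(4) · 𝟙(792/4) = 7 · 1 = 7
  d = 6: σ(6) · 𝟙(792/6) = 12 · 1 = 12
  d = 8: σ(8) · 𝟙(792/8) = 15 · 1 = 15
  d = 9: σ(9) · 𝟙(792/9) = 13 · 1 = 13
  d = 11: σ(11) · 𝟙(792/11) = 12 · 1 = 12
  d = 12: σ(12) · 𝟙(792/12) = 28 · 1 = 28
  d = 18: σ(18) · 𝟙(792/18) = 39 · 1 = 39
  d = 22: σ(22) · 𝟙(792/22) = 36 · 1 = 36
  d = 24: σ(24) · 𝟙(792/24) = 60 · 1 = 60
  d = 33: σ(33) · 𝟙(792/33) = 48 · 1 = 48
  d = 36: σ(36) · 𝟙(792/36) = 91 · 1 = 91
  d = 44: σ(44) · 𝟙(792/44) = 84 · 1 = 84
  d = 66: σ(66) · 𝟙(792/66) = 144 · 1 = 144
  d = 72: σ(72) · 𝟙(792/72) = 195 · 1 = 195
  d = 88: σ(88) · 𝟙(792/88) = 180 · 1 = 180
  d = 99: σ(99) · 𝟙(792/99) = 156 · 1 = 156
  d = 132: σ(132) · 𝟙(792/132) = 336 · 1 = 336
  d = 198: σ(198) · 𝟙(792/198) = 468 · 1 = 468
  d = 264: σ(264) · 𝟙(792/264) = 720 · 1 = 720
  d = 396: σ(396) · 𝟙(792/396) = 1092 · 1 = 1092
  d = 792: σ(792) · 𝟙(792/792) = 2340 · 1 = 2340
Summing: (σ * 𝟙)(792) = 1 + 3 + 4 + 7 + 12 + 15 + 13 + 12 + 28 + 39 + 36 + 60 + 48 + 91 + 84 + 144 + 195 + 180 + 156 + 336 + 468 + 720 + 1092 + 2340 = 6084.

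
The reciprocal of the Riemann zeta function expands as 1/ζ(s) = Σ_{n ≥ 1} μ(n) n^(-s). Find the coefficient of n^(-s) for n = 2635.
μ(2635) = -1

Factor n = 2635 = 5 · 17 · 31. μ(n) = 0 if any exponent ≥ 2 (not squarefree); otherwise μ(n) = (−1)^{ω(n)} where ω(n) is the number of distinct prime factors. Applying: μ(2635) = -1.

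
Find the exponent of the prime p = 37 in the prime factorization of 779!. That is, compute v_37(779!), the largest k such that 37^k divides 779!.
v_37(779!) = 21

Legendre's formula: v_p(n!) = Σ_{k ≥ 1} ⌊n / p^k⌋. For p = 37, n = 779, the terms are:
  ⌊779/37^1⌋ = ⌊779/37⌋ = 21
(the next term ⌊779/37^2⌋ = 0, terminating the sum). Summing: v_37(779!) = 21 = 21.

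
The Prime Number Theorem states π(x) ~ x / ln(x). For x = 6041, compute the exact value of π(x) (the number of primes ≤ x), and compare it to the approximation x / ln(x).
π(6041) = 787;  x/ln(x) ≈ 693.86;  relative error ≈ 11.83%.

Directly count primes up to 6041: π(6041) = 787. The PNT approximation gives 6041/ln(6041) ≈ 6041/8.70632 ≈ 693.86. Relative error (π(x) − x/ln(x)) / π(x) ≈ 11.83%; the approximation is known to undercount slightly (Li(x) is a better estimate).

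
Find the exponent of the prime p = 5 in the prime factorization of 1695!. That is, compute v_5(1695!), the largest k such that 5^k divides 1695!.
v_5(1695!) = 421

Legendre's formula: v_p(n!) = Σ_{k ≥ 1} ⌊n / p^k⌋. For p = 5, n = 1695, the terms are:
  ⌊1695/5^1⌋ = ⌊1695/5⌋ = 339
  ⌊1695/5^2⌋ = ⌊1695/25⌋ = 67
  ⌊1695/5^3⌋ = ⌊1695/125⌋ = 13
  ⌊1695/5^4⌋ = ⌊1695/625⌋ = 2
(the next term ⌊1695/5^5⌋ = 0, terminating the sum). Summing: v_5(1695!) = 339 + 67 + 13 + 2 = 421.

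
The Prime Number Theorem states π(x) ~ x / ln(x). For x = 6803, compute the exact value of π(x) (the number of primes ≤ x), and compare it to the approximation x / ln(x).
π(6803) = 876;  x/ln(x) ≈ 770.87;  relative error ≈ 12.00%.

Directly count primes up to 6803: π(6803) = 876. The PNT approximation gives 6803/ln(6803) ≈ 6803/8.82512 ≈ 770.87. Relative error (π(x) − x/ln(x)) / π(x) ≈ 12.00%; the approximation is known to undercount slightly (Li(x) is a better estimate).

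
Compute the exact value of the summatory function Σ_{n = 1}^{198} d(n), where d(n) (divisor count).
Σ_{n ≤ 198} d(n) = 1084

Compute d(n) for each 1 ≤ n ≤ 198: d(1) = 1, d(2) = 2, d(3) = 2, d(4) = 3, d(5) = 2, d(6) = 4, d(7) = 2, d(8) = 4, d(9) = 3, d(10) = 4, d(11) = 2, d(12) = 6, d(13) = 2, d(14) = 4, d(15) = 4, d(16) = 5, d(17) = 2, d(18) = 6, d(19) = 2, d(20) = 6, d(21) = 4, d(22) = 4, d(23) = 2, d(24) = 8, d(25) = 3, d(26) = 4, d(27) = 4, d(28) = 6, d(29) = 2, d(30) = 8, d(31) = 2, d(32) = 6, d(33) = 4, d(34) = 4, d(35) = 4, d(36) = 9, d(37) = 2, d(38) = 4, d(39) = 4, d(40) = 8, d(41) = 2, d(42) = 8, d(43) = 2, d(44) = 6, d(45) = 6, d(46) = 4, d(47) = 2, d(48) = 10, d(49) = 3, d(50) = 6, d(51) = 4, d(52) = 6, d(53) = 2, d(54) = 8, d(55) = 4, d(56) = 8, d(57) = 4, d(58) = 4, d(59) = 2, d(60) = 12, d(61) = 2, d(62) = 4, d(63) = 6, d(64) = 7, d(65) = 4, d(66) = 8, d(67) = 2, d(68) = 6, d(69) = 4, d(70) = 8, d(71) = 2, d(72) = 12, d(73) = 2, d(74) = 4, d(75) = 6, d(76) = 6, d(77) = 4, d(78) = 8, d(79) = 2, d(80) = 10, d(81) = 5, d(82) = 4, d(83) = 2, d(84) = 12, d(85) = 4, d(86) = 4, d(87) = 4, d(88) = 8, d(89) = 2, d(90) = 12, d(91) = 4, d(92) = 6, d(93) = 4, d(94) = 4, d(95) = 4, d(96) = 12, d(97) = 2, d(98) = 6, d(99) = 6, d(100) = 9, d(101) = 2, d(102) = 8, d(103) = 2, d(104) = 8, d(105) = 8, d(106) = 4, d(107) = 2, d(108) = 12, d(109) = 2, d(110) = 8, d(111) = 4, d(112) = 10, d(113) = 2, d(114) = 8, d(115) = 4, d(116) = 6, d(117) = 6, d(118) = 4, d(119) = 4, d(120) = 16, d(121) = 3, d(122) = 4, d(123) = 4, d(124) = 6, d(125) = 4, d(126) = 12, d(127) = 2, d(128) = 8, d(129) = 4, d(130) = 8, d(131) = 2, d(132) = 12, d(133) = 4, d(134) = 4, d(135) = 8, d(136) = 8, d(137) = 2, d(138) = 8, d(139) = 2, d(140) = 12, d(141) = 4, d(142) = 4, d(143) = 4, d(144) = 15, d(145) = 4, d(146) = 4, d(147) = 6, d(148) = 6, d(149) = 2, d(150) = 12, d(151) = 2, d(152) = 8, d(153) = 6, d(154) = 8, d(155) = 4, d(156) = 12, d(157) = 2, d(158) = 4, d(159) = 4, d(160) = 12, d(161) = 4, d(162) = 10, d(163) = 2, d(164) = 6, d(165) = 8, d(166) = 4, d(167) = 2, d(168) = 16, d(169) = 3, d(170) = 8, d(171) = 6, d(172) = 6, d(173) = 2, d(174) = 8, d(175) = 6, d(176) = 10, d(177) = 4, d(178) = 4, d(179) = 2, d(180) = 18, d(181) = 2, d(182) = 8, d(183) = 4, d(184) = 8, d(185) = 4, d(186) = 8, d(187) = 4, d(188) = 6, d(189) = 8, d(190) = 8, d(191) = 2, d(192) = 14, d(193) = 2, d(194) = 4, d(195) = 8, d(196) = 9, d(197) = 2, d(198) = 12. Summing all 198 values: 1084. (Dirichlet's divisor formula: Σ_{n ≤ x} d(n) = x ln(x) + (2γ − 1) x + O(√x). For x = 198, the asymptotic estimate is ≈ 1077.65.)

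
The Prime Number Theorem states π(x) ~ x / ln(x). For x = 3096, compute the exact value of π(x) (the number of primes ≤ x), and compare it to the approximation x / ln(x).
π(3096) = 442;  x/ln(x) ≈ 385.18;  relative error ≈ 12.86%.

Directly count primes up to 3096: π(3096) = 442. The PNT approximation gives 3096/ln(3096) ≈ 3096/8.03787 ≈ 385.18. Relative error (π(x) − x/ln(x)) / π(x) ≈ 12.86%; the approximation is known to undercount slightly (Li(x) is a better estimate).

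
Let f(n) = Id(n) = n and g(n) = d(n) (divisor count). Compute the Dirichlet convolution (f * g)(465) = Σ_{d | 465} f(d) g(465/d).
(Id * d)(465) = 1155

Divisors of 465: [1, 3, 5, 15, 31, 93, 155, 465]. For each d | 465:
  d = 1: Id(1) · d(465/1) = 1 · 8 = 8
  d = 3: Id(3) · d(465/3) = 3 · 4 = 12
  d = 5: Id(5) · d(465/5) = 5 · 4 = 20
  d = 15: Id(15) · d(465/15) = 15 · 2 = 30
  d = 31: Id(31) · d(465/31) = 31 · 4 = 124
  d = 93: Id(93) · d(465/93) = 93 · 2 = 186
  d = 155: Id(155) · d(465/155) = 155 · 2 = 310
  d = 465: Id(465) · d(465/465) = 465 · 1 = 465
Summing: (Id * d)(465) = 8 + 12 + 20 + 30 + 124 + 186 + 310 + 465 = 1155.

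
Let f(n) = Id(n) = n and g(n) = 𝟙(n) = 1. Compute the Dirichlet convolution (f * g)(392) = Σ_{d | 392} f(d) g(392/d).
(Id * 𝟙)(392) = 855

Divisors of 392: [1, 2, 4, 7, 8, 14, 28, 49, 56, 98, 196, 392]. For each d | 392:
  d = 1: Id(1) · 𝟙(392/1) = 1 · 1 = 1
  d = 2: Id(2) · 𝟙(392/2) = 2 · 1 = 2
  d = 4: Id(4) · 𝟙(392/4) = 4 · 1 = 4
  d = 7: Id(7) · 𝟙(392/7) = 7 · 1 = 7
  d = 8: Id(8) · 𝟙(392/8) = 8 · 1 = 8
  d = 14: Id(14) · 𝟙(392/14) = 14 · 1 = 14
  d = 28: Id(28) · 𝟙(392/28) = 28 · 1 = 28
  d = 49: Id(49) · 𝟙(392/49) = 49 · 1 = 49
  d = 56: Id(56) · 𝟙(392/56) = 56 · 1 = 56
  d = 98: Id(98) · 𝟙(392/98) = 98 · 1 = 98
  d = 196: Id(196) · 𝟙(392/196) = 196 · 1 = 196
  d = 392: Id(392) · 𝟙(392/392) = 392 · 1 = 392
Summing: (Id * 𝟙)(392) = 1 + 2 + 4 + 7 + 8 + 14 + 28 + 49 + 56 + 98 + 196 + 392 = 855.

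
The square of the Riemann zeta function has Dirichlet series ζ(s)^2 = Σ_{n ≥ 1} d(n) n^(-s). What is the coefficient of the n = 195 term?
d(195) = 8

ζ(s)^2 = (Σ 1/m^s)(Σ 1/k^s). The coefficient of 1/n^s in the product is the number of ordered pairs (m, k) with mk = n, which equals d(n). For n = 195, divisors are [1, 3, 5, 13, 15, 39, 65, 195], so d(195) = 8.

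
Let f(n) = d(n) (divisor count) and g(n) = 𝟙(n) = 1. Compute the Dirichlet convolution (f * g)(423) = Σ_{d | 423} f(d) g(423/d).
(d * 𝟙)(423) = 18

Divisors of 423: [1, 3, 9, 47, 141, 423]. For each d | 423:
  d = 1: d(1) · 𝟙(423/1) = 1 · 1 = 1
  d = 3: d(3) · 𝟙(423/3) = 2 · 1 = 2
  d = 9: d(9) · 𝟙(423/9) = 3 · 1 = 3
  d = 47: d(47) · 𝟙(423/47) = 2 · 1 = 2
  d = 141: d(141) · 𝟙(423/141) = 4 · 1 = 4
  d = 423: d(423) · 𝟙(423/423) = 6 · 1 = 6
Summing: (d * 𝟙)(423) = 1 + 2 + 3 + 2 + 4 + 6 = 18.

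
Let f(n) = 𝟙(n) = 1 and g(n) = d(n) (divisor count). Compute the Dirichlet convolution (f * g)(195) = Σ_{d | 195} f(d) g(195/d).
(𝟙 * d)(195) = 27

Divisors of 195: [1, 3, 5, 13, 15, 39, 65, 195]. For each d | 195:
  d = 1: 𝟙(1) · d(195/1) = 1 · 8 = 8
  d = 3: 𝟙(3) · d(195/3) = 1 · 4 = 4
  d = 5: 𝟙(5) · d(195/5) = 1 · 4 = 4
  d = 13: 𝟙(13) · d(195/13) = 1 · 4 = 4
  d = 15: 𝟙(15) · d(195/15) = 1 · 2 = 2
  d = 39: 𝟙(39) · d(195/39) = 1 · 2 = 2
  d = 65: 𝟙(65) · d(195/65) = 1 · 2 = 2
  d = 195: 𝟙(195) · d(195/195) = 1 · 1 = 1
Summing: (𝟙 * d)(195) = 8 + 4 + 4 + 4 + 2 + 2 + 2 + 1 = 27.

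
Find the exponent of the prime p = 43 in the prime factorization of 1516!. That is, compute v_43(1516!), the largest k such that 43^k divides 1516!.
v_43(1516!) = 35

Legendre's formula: v_p(n!) = Σ_{k ≥ 1} ⌊n / p^k⌋. For p = 43, n = 1516, the terms are:
  ⌊1516/43^1⌋ = ⌊1516/43⌋ = 35
(the next term ⌊1516/43^2⌋ = 0, terminating the sum). Summing: v_43(1516!) = 35 = 35.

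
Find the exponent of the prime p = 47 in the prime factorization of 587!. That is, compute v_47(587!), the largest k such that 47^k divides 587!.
v_47(587!) = 12

Legendre's formula: v_p(n!) = Σ_{k ≥ 1} ⌊n / p^k⌋. For p = 47, n = 587, the terms are:
  ⌊587/47^1⌋ = ⌊587/47⌋ = 12
(the next term ⌊587/47^2⌋ = 0, terminating the sum). Summing: v_47(587!) = 12 = 12.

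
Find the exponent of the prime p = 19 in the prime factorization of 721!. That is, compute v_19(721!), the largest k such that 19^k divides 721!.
v_19(721!) = 38

Legendre's formula: v_p(n!) = Σ_{k ≥ 1} ⌊n / p^k⌋. For p = 19, n = 721, the terms are:
  ⌊721/19^1⌋ = ⌊721/19⌋ = 37
  ⌊721/19^2⌋ = ⌊721/361⌋ = 1
(the next term ⌊721/19^3⌋ = 0, terminating the sum). Summing: v_19(721!) = 37 + 1 = 38.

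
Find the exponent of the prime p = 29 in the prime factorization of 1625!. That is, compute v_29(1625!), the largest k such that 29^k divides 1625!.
v_29(1625!) = 57

Legendre's formula: v_p(n!) = Σ_{k ≥ 1} ⌊n / p^k⌋. For p = 29, n = 1625, the terms are:
  ⌊1625/29^1⌋ = ⌊1625/29⌋ = 56
  ⌊1625/29^2⌋ = ⌊1625/841⌋ = 1
(the next term ⌊1625/29^3⌋ = 0, terminating the sum). Summing: v_29(1625!) = 56 + 1 = 57.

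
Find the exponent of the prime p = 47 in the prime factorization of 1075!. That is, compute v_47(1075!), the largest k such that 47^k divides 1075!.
v_47(1075!) = 22

Legendre's formula: v_p(n!) = Σ_{k ≥ 1} ⌊n / p^k⌋. For p = 47, n = 1075, the terms are:
  ⌊1075/47^1⌋ = ⌊1075/47⌋ = 22
(the next term ⌊1075/47^2⌋ = 0, terminating the sum). Summing: v_47(1075!) = 22 = 22.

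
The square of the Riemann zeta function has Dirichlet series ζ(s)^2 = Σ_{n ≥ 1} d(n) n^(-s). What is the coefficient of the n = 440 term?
d(440) = 16

ζ(s)^2 = (Σ 1/m^s)(Σ 1/k^s). The coefficient of 1/n^s in the product is the number of ordered pairs (m, k) with mk = n, which equals d(n). For n = 440, divisors are [1, 2, 4, 5, 8, 10, 11, 20, 22, 40, 44, 55, 88, 110, 220, 440], so d(440) = 16.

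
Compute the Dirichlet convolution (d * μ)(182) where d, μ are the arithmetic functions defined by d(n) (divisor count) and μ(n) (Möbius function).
(d * μ)(182) = 1

Divisors of 182: [1, 2, 7, 13, 14, 26, 91, 182]. For each d | 182:
  d = 1: d(1) · μ(182/1) = 1 · -1 = -1
  d = 2: d(2) · μ(182/2) = 2 · 1 = 2
  d = 7: d(7) · μ(182/7) = 2 · 1 = 2
  d = 13: d(13) · μ(182/13) = 2 · 1 = 2
  d = 14: d(14) · μ(182/14) = 4 · -1 = -4
  d = 26: d(26) · μ(182/26) = 4 · -1 = -4
  d = 91: d(91) · μ(182/91) = 4 · -1 = -4
  d = 182: d(182) · μ(182/182) = 8 · 1 = 8
Summing: (d * μ)(182) = -1 + 2 + 2 + 2 + -4 + -4 + -4 + 8 = 1.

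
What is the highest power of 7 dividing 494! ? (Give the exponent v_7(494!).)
v_7(494!) = 81

Legendre's formula: v_p(n!) = Σ_{k ≥ 1} ⌊n / p^k⌋. For p = 7, n = 494, the terms are:
  ⌊494/7^1⌋ = ⌊494/7⌋ = 70
  ⌊494/7^2⌋ = ⌊494/49⌋ = 10
  ⌊494/7^3⌋ = ⌊494/343⌋ = 1
(the next term ⌊494/7^4⌋ = 0, terminating the sum). Summing: v_7(494!) = 70 + 10 + 1 = 81.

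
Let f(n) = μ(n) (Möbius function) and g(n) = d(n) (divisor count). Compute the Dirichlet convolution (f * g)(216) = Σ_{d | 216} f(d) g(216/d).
(μ * d)(216) = 1

Divisors of 216: [1, 2, 3, 4, 6, 8, 9, 12, 18, 24, 27, 36, 54, 72, 108, 216]. For each d | 216:
  d = 1: μ(1) · d(216/1) = 1 · 16 = 16
  d = 2: μ(2) · d(216/2) = -1 · 12 = -12
  d = 3: μ(3) · d(216/3) = -1 · 12 = -12
  d = 4: μ(4) · d(216/4) = 0 · 8 = 0
  d = 6: μ(6) · d(216/6) = 1 · 9 = 9
  d = 8: μ(8) · d(216/8) = 0 · 4 = 0
  d = 9: μ(9) · d(216/9) = 0 · 8 = 0
  d = 12: μ(12) · d(216/12) = 0 · 6 = 0
  d = 18: μ(18) · d(216/18) = 0 · 6 = 0
  d = 24: μ(24) · d(216/24) = 0 · 3 = 0
  d = 27: μ(27) · d(216/27) = 0 · 4 = 0
  d = 36: μ(36) · d(216/36) = 0 · 4 = 0
  d = 54: μ(54) · d(216/54) = 0 · 3 = 0
  d = 72: μ(72) · d(216/72) = 0 · 2 = 0
  d = 108: μ(108) · d(216/108) = 0 · 2 = 0
  d = 216: μ(216) · d(216/216) = 0 · 1 = 0
Summing: (μ * d)(216) = 16 + -12 + -12 + 0 + 9 + 0 + 0 + 0 + 0 + 0 + 0 + 0 + 0 + 0 + 0 + 0 = 1.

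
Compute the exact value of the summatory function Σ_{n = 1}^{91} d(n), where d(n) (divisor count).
Σ_{n ≤ 91} d(n) = 429

Compute d(n) for each 1 ≤ n ≤ 91: d(1) = 1, d(2) = 2, d(3) = 2, d(4) = 3, d(5) = 2, d(6) = 4, d(7) = 2, d(8) = 4, d(9) = 3, d(10) = 4, d(11) = 2, d(12) = 6, d(13) = 2, d(14) = 4, d(15) = 4, d(16) = 5, d(17) = 2, d(18) = 6, d(19) = 2, d(20) = 6, d(21) = 4, d(22) = 4, d(23) = 2, d(24) = 8, d(25) = 3, d(26) = 4, d(27) = 4, d(28) = 6, d(29) = 2, d(30) = 8, d(31) = 2, d(32) = 6, d(33) = 4, d(34) = 4, d(35) = 4, d(36) = 9, d(37) = 2, d(38) = 4, d(39) = 4, d(40) = 8, d(41) = 2, d(42) = 8, d(43) = 2, d(44) = 6, d(45) = 6, d(46) = 4, d(47) = 2, d(48) = 10, d(49) = 3, d(50) = 6, d(51) = 4, d(52) = 6, d(53) = 2, d(54) = 8, d(55) = 4, d(56) = 8, d(57) = 4, d(58) = 4, d(59) = 2, d(60) = 12, d(61) = 2, d(62) = 4, d(63) = 6, d(64) = 7, d(65) = 4, d(66) = 8, d(67) = 2, d(68) = 6, d(69) = 4, d(70) = 8, d(71) = 2, d(72) = 12, d(73) = 2, d(74) = 4, d(75) = 6, d(76) = 6, d(77) = 4, d(78) = 8, d(79) = 2, d(80) = 10, d(81) = 5, d(82) = 4, d(83) = 2, d(84) = 12, d(85) = 4, d(86) = 4, d(87) = 4, d(88) = 8, d(89) = 2, d(90) = 12, d(91) = 4. Summing all 91 values: 429. (Dirichlet's divisor formula: Σ_{n ≤ x} d(n) = x ln(x) + (2γ − 1) x + O(√x). For x = 91, the asymptotic estimate is ≈ 424.54.)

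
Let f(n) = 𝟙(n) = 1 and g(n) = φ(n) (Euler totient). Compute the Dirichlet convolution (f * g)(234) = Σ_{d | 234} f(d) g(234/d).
(𝟙 * φ)(234) = 234

Divisors of 234: [1, 2, 3, 6, 9, 13, 18, 26, 39, 78, 117, 234]. For each d | 234:
  d = 1: 𝟙(1) · φ(234/1) = 1 · 72 = 72
  d = 2: 𝟙(2) · φ(234/2) = 1 · 72 = 72
  d = 3: 𝟙(3) · φ(234/3) = 1 · 24 = 24
  d = 6: 𝟙(6) · φ(234/6) = 1 · 24 = 24
  d = 9: 𝟙(9) · φ(234/9) = 1 · 12 = 12
  d = 13: 𝟙(13) · φ(234/13) = 1 · 6 = 6
  d = 18: 𝟙(18) · φ(234/18) = 1 · 12 = 12
  d = 26: 𝟙(26) · φ(234/26) = 1 · 6 = 6
  d = 39: 𝟙(39) · φ(234/39) = 1 · 2 = 2
  d = 78: 𝟙(78) · φ(234/78) = 1 · 2 = 2
  d = 117: 𝟙(117) · φ(234/117) = 1 · 1 = 1
  d = 234: 𝟙(234) · φ(234/234) = 1 · 1 = 1
Summing: (𝟙 * φ)(234) = 72 + 72 + 24 + 24 + 12 + 6 + 12 + 6 + 2 + 2 + 1 + 1 = 234.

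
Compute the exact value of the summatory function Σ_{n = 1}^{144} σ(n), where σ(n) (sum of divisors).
Σ_{n ≤ 144} σ(n) = 17186

Compute σ(n) for each 1 ≤ n ≤ 144: σ(1) = 1, σ(2) = 3, σ(3) = 4, σ(4) = 7, σ(5) = 6, σ(6) = 12, σ(7) = 8, σ(8) = 15, σ(9) = 13, σ(10) = 18, σ(11) = 12, σ(12) = 28, σ(13) = 14, σ(14) = 24, σ(15) = 24, σ(16) = 31, σ(17) = 18, σ(18) = 39, σ(19) = 20, σ(20) = 42, σ(21) = 32, σ(22) = 36, σ(23) = 24, σ(24) = 60, σ(25) = 31, σ(26) = 42, σ(27) = 40, σ(28) = 56, σ(29) = 30, σ(30) = 72, σ(31) = 32, σ(32) = 63, σ(33) = 48, σ(34) = 54, σ(35) = 48, σ(36) = 91, σ(37) = 38, σ(38) = 60, σ(39) = 56, σ(40) = 90, σ(41) = 42, σ(42) = 96, σ(43) = 44, σ(44) = 84, σ(45) = 78, σ(46) = 72, σ(47) = 48, σ(48) = 124, σ(49) = 57, σ(50) = 93, σ(51) = 72, σ(52) = 98, σ(53) = 54, σ(54) = 120, σ(55) = 72, σ(56) = 120, σ(57) = 80, σ(58) = 90, σ(59) = 60, σ(60) = 168, σ(61) = 62, σ(62) = 96, σ(63) = 104, σ(64) = 127, σ(65) = 84, σ(66) = 144, σ(67) = 68, σ(68) = 126, σ(69) = 96, σ(70) = 144, σ(71) = 72, σ(72) = 195, σ(73) = 74, σ(74) = 114, σ(75) = 124, σ(76) = 140, σ(77) = 96, σ(78) = 168, σ(79) = 80, σ(80) = 186, σ(81) = 121, σ(82) = 126, σ(83) = 84, σ(84) = 224, σ(85) = 108, σ(86) = 132, σ(87) = 120, σ(88) = 180, σ(89) = 90, σ(90) = 234, σ(91) = 112, σ(92) = 168, σ(93) = 128, σ(94) = 144, σ(95) = 120, σ(96) = 252, σ(97) = 98, σ(98) = 171, σ(99) = 156, σ(100) = 217, σ(101) = 102, σ(102) = 216, σ(103) = 104, σ(104) = 210, σ(105) = 192, σ(106) = 162, σ(107) = 108, σ(108) = 280, σ(109) = 110, σ(110) = 216, σ(111) = 152, σ(112) = 248, σ(113) = 114, σ(114) = 240, σ(115) = 144, σ(116) = 210, σ(117) = 182, σ(118) = 180, σ(119) = 144, σ(120) = 360, σ(121) = 133, σ(122) = 186, σ(123) = 168, σ(124) = 224, σ(125) = 156, σ(126) = 312, σ(127) = 128, σ(128) = 255, σ(129) = 176, σ(130) = 252, σ(131) = 132, σ(132) = 336, σ(133) = 160, σ(134) = 204, σ(135) = 240, σ(136) = 270, σ(137) = 138, σ(138) = 288, σ(139) = 140, σ(140) = 336, σ(141) = 192, σ(142) = 216, σ(143) = 168, σ(144) = 403. Summing all 144 values: 17186. (Average order: Σ_{n ≤ x} σ(n) ~ (π²/12) x². For x = 144, (π²/12)·144² ≈ 17054.68.)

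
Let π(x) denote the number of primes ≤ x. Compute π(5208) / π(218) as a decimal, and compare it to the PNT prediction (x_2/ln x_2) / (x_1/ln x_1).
π(5208)/π(218) = 692/47 ≈ 14.7234;  PNT prediction ≈ 15.0311.

π(218) = 47 and π(5208) = 692, so π(5208)/π(218) ≈ 14.7234. The PNT-predicted ratio is (5208/ln(5208)) / (218/ln(218)) ≈ 15.0311. The two agree to within a few percent, as expected.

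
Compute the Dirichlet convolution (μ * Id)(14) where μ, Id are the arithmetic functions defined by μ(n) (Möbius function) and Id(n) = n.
(μ * Id)(14) = 6

Divisors of 14: [1, 2, 7, 14]. For each d | 14:
  d = 1: μ(1) · Id(14/1) = 1 · 14 = 14
  d = 2: μ(2) · Id(14/2) = -1 · 7 = -7
  d = 7: μ(7) · Id(14/7) = -1 · 2 = -2
  d = 14: μ(14) · Id(14/14) = 1 · 1 = 1
Summing: (μ * Id)(14) = 14 + -7 + -2 + 1 = 6.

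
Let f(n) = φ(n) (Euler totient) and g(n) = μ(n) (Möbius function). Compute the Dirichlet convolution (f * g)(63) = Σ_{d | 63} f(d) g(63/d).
(φ * μ)(63) = 20

Divisors of 63: [1, 3, 7, 9, 21, 63]. For each d | 63:
  d = 1: φ(1) · μ(63/1) = 1 · 0 = 0
  d = 3: φ(3) · μ(63/3) = 2 · 1 = 2
  d = 7: φ(7) · μ(63/7) = 6 · 0 = 0
  d = 9: φ(9) · μ(63/9) = 6 · -1 = -6
  d = 21: φ(21) · μ(63/21) = 12 · -1 = -12
  d = 63: φ(63) · μ(63/63) = 36 · 1 = 36
Summing: (φ * μ)(63) = 0 + 2 + 0 + -6 + -12 + 36 = 20.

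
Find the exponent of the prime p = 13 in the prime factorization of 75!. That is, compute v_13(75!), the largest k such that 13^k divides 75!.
v_13(75!) = 5

Legendre's formula: v_p(n!) = Σ_{k ≥ 1} ⌊n / p^k⌋. For p = 13, n = 75, the terms are:
  ⌊75/13^1⌋ = ⌊75/13⌋ = 5
(the next term ⌊75/13^2⌋ = 0, terminating the sum). Summing: v_13(75!) = 5 = 5.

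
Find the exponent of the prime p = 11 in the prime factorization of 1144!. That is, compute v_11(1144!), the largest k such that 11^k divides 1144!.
v_11(1144!) = 113

Legendre's formula: v_p(n!) = Σ_{k ≥ 1} ⌊n / p^k⌋. For p = 11, n = 1144, the terms are:
  ⌊1144/11^1⌋ = ⌊1144/11⌋ = 104
  ⌊1144/11^2⌋ = ⌊1144/121⌋ = 9
(the next term ⌊1144/11^3⌋ = 0, terminating the sum). Summing: v_11(1144!) = 104 + 9 = 113.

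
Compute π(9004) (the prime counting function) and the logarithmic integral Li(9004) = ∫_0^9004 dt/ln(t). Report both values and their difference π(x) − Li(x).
π(9004) = 1118;  Li(9004) ≈ 1137.39;  π(x) − Li(x) ≈ -19.39.

Direct count of primes ≤ 9004 gives π(9004) = 1118. Numerical evaluation of the logarithmic integral gives Li(9004) ≈ 1137.39. The difference π(x) − Li(x) ≈ -19.39 is typically negative for small/moderate x (Li(x) overestimates), though Littlewood's theorem shows this sign changes infinitely often.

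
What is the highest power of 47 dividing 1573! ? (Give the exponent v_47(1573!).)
v_47(1573!) = 33

Legendre's formula: v_p(n!) = Σ_{k ≥ 1} ⌊n / p^k⌋. For p = 47, n = 1573, the terms are:
  ⌊1573/47^1⌋ = ⌊1573/47⌋ = 33
(the next term ⌊1573/47^2⌋ = 0, terminating the sum). Summing: v_47(1573!) = 33 = 33.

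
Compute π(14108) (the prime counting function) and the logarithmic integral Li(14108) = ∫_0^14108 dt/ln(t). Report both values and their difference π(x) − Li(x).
π(14108) = 1663;  Li(14108) ≈ 1683.57;  π(x) − Li(x) ≈ -20.57.

Direct count of primes ≤ 14108 gives π(14108) = 1663. Numerical evaluation of the logarithmic integral gives Li(14108) ≈ 1683.57. The difference π(x) − Li(x) ≈ -20.57 is typically negative for small/moderate x (Li(x) overestimates), though Littlewood's theorem shows this sign changes infinitely often.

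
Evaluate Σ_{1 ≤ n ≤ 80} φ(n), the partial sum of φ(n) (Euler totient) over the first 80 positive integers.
Σ_{n ≤ 80} φ(n) = 1966

Compute φ(n) for each 1 ≤ n ≤ 80: φ(1) = 1, φ(2) = 1, φ(3) = 2, φ(4) = 2, φ(5) = 4, φ(6) = 2, φ(7) = 6, φ(8) = 4, φ(9) = 6, φ(10) = 4, φ(11) = 10, φ(12) = 4, φ(13) = 12, φ(14) = 6, φ(15) = 8, φ(16) = 8, φ(17) = 16, φ(18) = 6, φ(19) = 18, φ(20) = 8, φ(21) = 12, φ(22) = 10, φ(23) = 22, φ(24) = 8, φ(25) = 20, φ(26) = 12, φ(27) = 18, φ(28) = 12, φ(29) = 28, φ(30) = 8, φ(31) = 30, φ(32) = 16, φ(33) = 20, φ(34) = 16, φ(35) = 24, φ(36) = 12, φ(37) = 36, φ(38) = 18, φ(39) = 24, φ(40) = 16, φ(41) = 40, φ(42) = 12, φ(43) = 42, φ(44) = 20, φ(45) = 24, φ(46) = 22, φ(47) = 46, φ(48) = 16, φ(49) = 42, φ(50) = 20, φ(51) = 32, φ(52) = 24, φ(53) = 52, φ(54) = 18, φ(55) = 40, φ(56) = 24, φ(57) = 36, φ(58) = 28, φ(59) = 58, φ(60) = 16, φ(61) = 60, φ(62) = 30, φ(63) = 36, φ(64) = 32, φ(65) = 48, φ(66) = 20, φ(67) = 66, φ(68) = 32, φ(69) = 44, φ(70) = 24, φ(71) = 70, φ(72) = 24, φ(73) = 72, φ(74) = 36, φ(75) = 40, φ(76) = 36, φ(77) = 60, φ(78) = 24, φ(79) = 78, φ(80) = 32. Summing all 80 values: 1966. (Average order: Σ_{n ≤ x} φ(n) ~ (3/π²) x². For x = 80, (3/π²)·80² ≈ 1945.37.)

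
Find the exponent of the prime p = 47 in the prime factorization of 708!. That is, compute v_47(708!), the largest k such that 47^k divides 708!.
v_47(708!) = 15

Legendre's formula: v_p(n!) = Σ_{k ≥ 1} ⌊n / p^k⌋. For p = 47, n = 708, the terms are:
  ⌊708/47^1⌋ = ⌊708/47⌋ = 15
(the next term ⌊708/47^2⌋ = 0, terminating the sum). Summing: v_47(708!) = 15 = 15.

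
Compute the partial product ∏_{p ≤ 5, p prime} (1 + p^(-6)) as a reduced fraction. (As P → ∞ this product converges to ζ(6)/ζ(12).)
∏ = 7414537/7290000

The primes p ≤ 5 are [2, 3, 5]. For each, (1 + 1/p^6) = (p^6 + 1)/p^6. Multiplying these fractions over p ∈ [2, 3, 5] gives 7414537/7290000. (In the limit P → ∞ this tends to ζ(6)/ζ(12).)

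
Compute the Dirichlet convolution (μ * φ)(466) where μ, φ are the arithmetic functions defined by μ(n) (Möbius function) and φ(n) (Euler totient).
(μ * φ)(466) = 0

Divisors of 466: [1, 2, 233, 466]. For each d | 466:
  d = 1: μ(1) · φ(466/1) = 1 · 232 = 232
  d = 2: μ(2) · φ(466/2) = -1 · 232 = -232
  d = 233: μ(233) · φ(466/233) = -1 · 1 = -1
  d = 466: μ(466) · φ(466/466) = 1 · 1 = 1
Summing: (μ * φ)(466) = 232 + -232 + -1 + 1 = 0.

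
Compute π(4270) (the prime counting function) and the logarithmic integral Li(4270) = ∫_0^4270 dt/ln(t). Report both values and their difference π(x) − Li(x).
π(4270) = 585;  Li(4270) ≈ 597.79;  π(x) − Li(x) ≈ -12.79.

Direct count of primes ≤ 4270 gives π(4270) = 585. Numerical evaluation of the logarithmic integral gives Li(4270) ≈ 597.79. The difference π(x) − Li(x) ≈ -12.79 is typically negative for small/moderate x (Li(x) overestimates), though Littlewood's theorem shows this sign changes infinitely often.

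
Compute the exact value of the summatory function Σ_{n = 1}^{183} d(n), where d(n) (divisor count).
Σ_{n ≤ 183} d(n) = 985

Compute d(n) for each 1 ≤ n ≤ 183: d(1) = 1, d(2) = 2, d(3) = 2, d(4) = 3, d(5) = 2, d(6) = 4, d(7) = 2, d(8) = 4, d(9) = 3, d(10) = 4, d(11) = 2, d(12) = 6, d(13) = 2, d(14) = 4, d(15) = 4, d(16) = 5, d(17) = 2, d(18) = 6, d(19) = 2, d(20) = 6, d(21) = 4, d(22) = 4, d(23) = 2, d(24) = 8, d(25) = 3, d(26) = 4, d(27) = 4, d(28) = 6, d(29) = 2, d(30) = 8, d(31) = 2, d(32) = 6, d(33) = 4, d(34) = 4, d(35) = 4, d(36) = 9, d(37) = 2, d(38) = 4, d(39) = 4, d(40) = 8, d(41) = 2, d(42) = 8, d(43) = 2, d(44) = 6, d(45) = 6, d(46) = 4, d(47) = 2, d(48) = 10, d(49) = 3, d(50) = 6, d(51) = 4, d(52) = 6, d(53) = 2, d(54) = 8, d(55) = 4, d(56) = 8, d(57) = 4, d(58) = 4, d(59) = 2, d(60) = 12, d(61) = 2, d(62) = 4, d(63) = 6, d(64) = 7, d(65) = 4, d(66) = 8, d(67) = 2, d(68) = 6, d(69) = 4, d(70) = 8, d(71) = 2, d(72) = 12, d(73) = 2, d(74) = 4, d(75) = 6, d(76) = 6, d(77) = 4, d(78) = 8, d(79) = 2, d(80) = 10, d(81) = 5, d(82) = 4, d(83) = 2, d(84) = 12, d(85) = 4, d(86) = 4, d(87) = 4, d(88) = 8, d(89) = 2, d(90) = 12, d(91) = 4, d(92) = 6, d(93) = 4, d(94) = 4, d(95) = 4, d(96) = 12, d(97) = 2, d(98) = 6, d(99) = 6, d(100) = 9, d(101) = 2, d(102) = 8, d(103) = 2, d(104) = 8, d(105) = 8, d(106) = 4, d(107) = 2, d(108) = 12, d(109) = 2, d(110) = 8, d(111) = 4, d(112) = 10, d(113) = 2, d(114) = 8, d(115) = 4, d(116) = 6, d(117) = 6, d(118) = 4, d(119) = 4, d(120) = 16, d(121) = 3, d(122) = 4, d(123) = 4, d(124) = 6, d(125) = 4, d(126) = 12, d(127) = 2, d(128) = 8, d(129) = 4, d(130) = 8, d(131) = 2, d(132) = 12, d(133) = 4, d(134) = 4, d(135) = 8, d(136) = 8, d(137) = 2, d(138) = 8, d(139) = 2, d(140) = 12, d(141) = 4, d(142) = 4, d(143) = 4, d(144) = 15, d(145) = 4, d(146) = 4, d(147) = 6, d(148) = 6, d(149) = 2, d(150) = 12, d(151) = 2, d(152) = 8, d(153) = 6, d(154) = 8, d(155) = 4, d(156) = 12, d(157) = 2, d(158) = 4, d(159) = 4, d(160) = 12, d(161) = 4, d(162) = 10, d(163) = 2, d(164) = 6, d(165) = 8, d(166) = 4, d(167) = 2, d(168) = 16, d(169) = 3, d(170) = 8, d(171) = 6, d(172) = 6, d(173) = 2, d(174) = 8, d(175) = 6, d(176) = 10, d(177) = 4, d(178) = 4, d(179) = 2, d(180) = 18, d(181) = 2, d(182) = 8, d(183) = 4. Summing all 183 values: 985. (Dirichlet's divisor formula: Σ_{n ≤ x} d(n) = x ln(x) + (2γ − 1) x + O(√x). For x = 183, the asymptotic estimate is ≈ 981.60.)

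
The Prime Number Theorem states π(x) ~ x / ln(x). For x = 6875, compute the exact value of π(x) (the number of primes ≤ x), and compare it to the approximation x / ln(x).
π(6875) = 885;  x/ln(x) ≈ 778.10;  relative error ≈ 12.08%.

Directly count primes up to 6875: π(6875) = 885. The PNT approximation gives 6875/ln(6875) ≈ 6875/8.83565 ≈ 778.10. Relative error (π(x) − x/ln(x)) / π(x) ≈ 12.08%; the approximation is known to undercount slightly (Li(x) is a better estimate).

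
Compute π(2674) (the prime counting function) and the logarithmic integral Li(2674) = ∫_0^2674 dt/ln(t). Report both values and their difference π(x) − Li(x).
π(2674) = 387;  Li(2674) ≈ 401.75;  π(x) − Li(x) ≈ -14.75.

Direct count of primes ≤ 2674 gives π(2674) = 387. Numerical evaluation of the logarithmic integral gives Li(2674) ≈ 401.75. The difference π(x) − Li(x) ≈ -14.75 is typically negative for small/moderate x (Li(x) overestimates), though Littlewood's theorem shows this sign changes infinitely often.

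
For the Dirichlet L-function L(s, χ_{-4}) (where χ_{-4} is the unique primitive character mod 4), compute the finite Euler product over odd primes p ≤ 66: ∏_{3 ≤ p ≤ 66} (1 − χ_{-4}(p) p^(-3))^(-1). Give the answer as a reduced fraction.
∏ = 126115667482028600084463789626710364805572778792731/130156894276470431285217911893722225289762827141120

The odd primes p ≤ 66 are [3, 5, 7, 11, 13, 17, 19, 23, 29, 31, 37, 41, 43, 47, 53, 59, 61]. For each, χ(p) = 1 if p ≡ 1 mod 4, χ(p) = −1 if p ≡ 3 mod 4. Taking (1 − χ(p)/p^3)^(-1) = p^3/(p^3 − χ(p)): (1 − (-1)/3^3)^(-1) · (1 − (1)/5^3)^(-1) · (1 − (-1)/7^3)^(-1) · (1 − (-1)/11^3)^(-1) · (1 − (1)/13^3)^(-1) · (1 − (1)/17^3)^(-1) · (1 − (-1)/19^3)^(-1) · (1 − (-1)/23^3)^(-1) · (1 − (1)/29^3)^(-1) · (1 − (-1)/31^3)^(-1) · (1 − (1)/37^3)^(-1) · (1 − (1)/41^3)^(-1) · (1 − (-1)/43^3)^(-1) · (1 − (-1)/47^3)^(-1) · (1 − (1)/53^3)^(-1) · (1 − (-1)/59^3)^(-1) · (1 − (1)/61^3)^(-1) = 126115667482028600084463789626710364805572778792731/130156894276470431285217911893722225289762827141120.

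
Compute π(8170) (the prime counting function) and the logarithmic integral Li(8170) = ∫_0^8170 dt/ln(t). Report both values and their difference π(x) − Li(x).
π(8170) = 1025;  Li(8170) ≈ 1045.31;  π(x) − Li(x) ≈ -20.31.

Direct count of primes ≤ 8170 gives π(8170) = 1025. Numerical evaluation of the logarithmic integral gives Li(8170) ≈ 1045.31. The difference π(x) − Li(x) ≈ -20.31 is typically negative for small/moderate x (Li(x) overestimates), though Littlewood's theorem shows this sign changes infinitely often.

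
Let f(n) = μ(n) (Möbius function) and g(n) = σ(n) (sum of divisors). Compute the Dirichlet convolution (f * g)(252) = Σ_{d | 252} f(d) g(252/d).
(μ * σ)(252) = 252

Divisors of 252: [1, 2, 3, 4, 6, 7, 9, 12, 14, 18, 21, 28, 36, 42, 63, 84, 126, 252]. For each d | 252:
  d = 1: μ(1) · σ(252/1) = 1 · 728 = 728
  d = 2: μ(2) · σ(252/2) = -1 · 312 = -312
  d = 3: μ(3) · σ(252/3) = -1 · 224 = -224
  d = 4: μ(4) · σ(252/4) = 0 · 104 = 0
  d = 6: μ(6) · σ(252/6) = 1 · 96 = 96
  d = 7: μ(7) · σ(252/7) = -1 · 91 = -91
  d = 9: μ(9) · σ(252/9) = 0 · 56 = 0
  d = 12: μ(12) · σ(252/12) = 0 · 32 = 0
  d = 14: μ(14) · σ(252/14) = 1 · 39 = 39
  d = 18: μ(18) · σ(252/18) = 0 · 24 = 0
  d = 21: μ(21) · σ(252/21) = 1 · 28 = 28
  d = 28: μ(28) · σ(252/28) = 0 · 13 = 0
  d = 36: μ(36) · σ(252/36) = 0 · 8 = 0
  d = 42: μ(42) · σ(252/42) = -1 · 12 = -12
  d = 63: μ(63) · σ(252/63) = 0 · 7 = 0
  d = 84: μ(84) · σ(252/84) = 0 · 4 = 0
  d = 126: μ(126) · σ(252/126) = 0 · 3 = 0
  d = 252: μ(252) · σ(252/252) = 0 · 1 = 0
Summing: (μ * σ)(252) = 728 + -312 + -224 + 0 + 96 + -91 + 0 + 0 + 39 + 0 + 28 + 0 + 0 + -12 + 0 + 0 + 0 + 0 = 252.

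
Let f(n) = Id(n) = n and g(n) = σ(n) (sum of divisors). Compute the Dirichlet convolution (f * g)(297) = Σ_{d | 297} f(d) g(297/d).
(Id * σ)(297) = 3266

Divisors of 297: [1, 3, 9, 11, 27, 33, 99, 297]. For each d | 297:
  d = 1: Id(1) · σ(297/1) = 1 · 480 = 480
  d = 3: Id(3) · σ(297/3) = 3 · 156 = 468
  d = 9: Id(9) · σ(297/9) = 9 · 48 = 432
  d = 11: Id(11) · σ(297/11) = 11 · 40 = 440
  d = 27: Id(27) · σ(297/27) = 27 · 12 = 324
  d = 33: Id(33) · σ(297/33) = 33 · 13 = 429
  d = 99: Id(99) · σ(297/99) = 99 · 4 = 396
  d = 297: Id(297) · σ(297/297) = 297 · 1 = 297
Summing: (Id * σ)(297) = 480 + 468 + 432 + 440 + 324 + 429 + 396 + 297 = 3266.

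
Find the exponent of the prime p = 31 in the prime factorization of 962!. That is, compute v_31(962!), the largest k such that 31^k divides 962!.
v_31(962!) = 32

Legendre's formula: v_p(n!) = Σ_{k ≥ 1} ⌊n / p^k⌋. For p = 31, n = 962, the terms are:
  ⌊962/31^1⌋ = ⌊962/31⌋ = 31
  ⌊962/31^2⌋ = ⌊962/961⌋ = 1
(the next term ⌊962/31^3⌋ = 0, terminating the sum). Summing: v_31(962!) = 31 + 1 = 32.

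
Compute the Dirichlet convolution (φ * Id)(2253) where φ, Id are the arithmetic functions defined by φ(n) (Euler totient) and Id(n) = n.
(φ * Id)(2253) = 7505

Divisors of 2253: [1, 3, 751, 2253]. For each d | 2253:
  d = 1: φ(1) · Id(2253/1) = 1 · 2253 = 2253
  d = 3: φ(3) · Id(2253/3) = 2 · 751 = 1502
  d = 751: φ(751) · Id(2253/751) = 750 · 3 = 2250
  d = 2253: φ(2253) · Id(2253/2253) = 1500 · 1 = 1500
Summing: (φ * Id)(2253) = 2253 + 1502 + 2250 + 1500 = 7505.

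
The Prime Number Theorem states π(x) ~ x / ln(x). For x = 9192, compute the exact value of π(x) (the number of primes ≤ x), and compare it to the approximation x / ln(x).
π(9192) = 1139;  x/ln(x) ≈ 1007.22;  relative error ≈ 11.57%.

Directly count primes up to 9192: π(9192) = 1139. The PNT approximation gives 9192/ln(9192) ≈ 9192/9.12609 ≈ 1007.22. Relative error (π(x) − x/ln(x)) / π(x) ≈ 11.57%; the approximation is known to undercount slightly (Li(x) is a better estimate).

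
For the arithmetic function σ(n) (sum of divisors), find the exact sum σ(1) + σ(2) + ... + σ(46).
Σ_{n ≤ 46} σ(n) = 1758

Compute σ(n) for each 1 ≤ n ≤ 46: σ(1) = 1, σ(2) = 3, σ(3) = 4, σ(4) = 7, σ(5) = 6, σ(6) = 12, σ(7) = 8, σ(8) = 15, σ(9) = 13, σ(10) = 18, σ(11) = 12, σ(12) = 28, σ(13) = 14, σ(14) = 24, σ(15) = 24, σ(16) = 31, σ(17) = 18, σ(18) = 39, σ(19) = 20, σ(20) = 42, σ(21) = 32, σ(22) = 36, σ(23) = 24, σ(24) = 60, σ(25) = 31, σ(26) = 42, σ(27) = 40, σ(28) = 56, σ(29) = 30, σ(30) = 72, σ(31) = 32, σ(32) = 63, σ(33) = 48, σ(34) = 54, σ(35) = 48, σ(36) = 91, σ(37) = 38, σ(38) = 60, σ(39) = 56, σ(40) = 90, σ(41) = 42, σ(42) = 96, σ(43) = 44, σ(44) = 84, σ(45) = 78, σ(46) = 72. Summing all 46 values: 1758. (Average order: Σ_{n ≤ x} σ(n) ~ (π²/12) x². For x = 46, (π²/12)·46² ≈ 1740.34.)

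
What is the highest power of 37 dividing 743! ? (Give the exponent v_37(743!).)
v_37(743!) = 20

Legendre's formula: v_p(n!) = Σ_{k ≥ 1} ⌊n / p^k⌋. For p = 37, n = 743, the terms are:
  ⌊743/37^1⌋ = ⌊743/37⌋ = 20
(the next term ⌊743/37^2⌋ = 0, terminating the sum). Summing: v_37(743!) = 20 = 20.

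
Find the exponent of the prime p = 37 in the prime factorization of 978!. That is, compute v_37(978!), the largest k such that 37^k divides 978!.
v_37(978!) = 26

Legendre's formula: v_p(n!) = Σ_{k ≥ 1} ⌊n / p^k⌋. For p = 37, n = 978, the terms are:
  ⌊978/37^1⌋ = ⌊978/37⌋ = 26
(the next term ⌊978/37^2⌋ = 0, terminating the sum). Summing: v_37(978!) = 26 = 26.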